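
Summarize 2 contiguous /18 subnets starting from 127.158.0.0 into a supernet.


Original prefix: /18
Number of subnets: 2 = 2^1
New prefix = 18 - 1 = 17
Supernet: 127.158.0.0/17


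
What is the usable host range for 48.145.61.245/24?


Network: 48.145.61.0
Broadcast: 48.145.61.255
First usable = network + 1
Last usable = broadcast - 1
Range: 48.145.61.1 to 48.145.61.254


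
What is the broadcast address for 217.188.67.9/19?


Network: 217.188.64.0/19
Host bits = 13
Set all host bits to 1:
Broadcast: 217.188.95.255


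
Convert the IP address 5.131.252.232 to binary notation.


5 = 00000101
131 = 10000011
252 = 11111100
232 = 11101000
Binary: 00000101.10000011.11111100.11101000


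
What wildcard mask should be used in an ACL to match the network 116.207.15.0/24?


Subnet mask: 255.255.255.0
Wildcard = 255.255.255.255 - subnet mask
255 - 255 = 0
255 - 255 = 0
255 - 255 = 0
255 - 0 = 255
Wildcard: 0.0.0.255


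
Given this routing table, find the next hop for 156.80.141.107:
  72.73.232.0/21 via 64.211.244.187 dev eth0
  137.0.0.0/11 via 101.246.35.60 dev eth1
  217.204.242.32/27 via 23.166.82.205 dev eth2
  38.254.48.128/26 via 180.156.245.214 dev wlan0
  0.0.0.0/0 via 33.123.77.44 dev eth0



Longest prefix match for 156.80.141.107:
  /21 72.73.232.0: no
  /11 137.0.0.0: no
  /27 217.204.242.32: no
  /26 38.254.48.128: no
  /0 0.0.0.0: MATCH
Selected: next-hop 33.123.77.44 via eth0 (matched /0)


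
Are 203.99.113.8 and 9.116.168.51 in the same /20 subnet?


Mask: 255.255.240.0
203.99.113.8 AND mask = 203.99.112.0
9.116.168.51 AND mask = 9.116.160.0
No, different subnets (203.99.112.0 vs 9.116.160.0)


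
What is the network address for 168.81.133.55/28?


IP:   10101000.01010001.10000101.00110111
Mask: 11111111.11111111.11111111.11110000
AND operation:
Net:  10101000.01010001.10000101.00110000
Network: 168.81.133.48/28


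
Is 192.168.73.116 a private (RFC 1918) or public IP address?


RFC 1918 private ranges:
  10.0.0.0/8 (10.0.0.0 - 10.255.255.255)
  172.16.0.0/12 (172.16.0.0 - 172.31.255.255)
  192.168.0.0/16 (192.168.0.0 - 192.168.255.255)
Private (in 192.168.0.0/16)


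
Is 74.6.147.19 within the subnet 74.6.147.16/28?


Subnet network: 74.6.147.16
Test IP AND mask: 74.6.147.16
Yes, 74.6.147.19 is in 74.6.147.16/28


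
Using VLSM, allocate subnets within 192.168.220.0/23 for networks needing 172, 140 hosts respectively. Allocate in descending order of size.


172 hosts -> /24 (254 usable): 192.168.220.0/24
140 hosts -> /24 (254 usable): 192.168.221.0/24
Allocation: 192.168.220.0/24 (172 hosts, 254 usable); 192.168.221.0/24 (140 hosts, 254 usable)


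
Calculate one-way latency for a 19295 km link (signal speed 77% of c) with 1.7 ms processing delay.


Speed = 0.77 * 3e5 km/s = 231000 km/s
Propagation delay = 19295 / 231000 = 0.0835 s = 83.5281 ms
Processing delay = 1.7 ms
Total one-way latency = 85.2281 ms


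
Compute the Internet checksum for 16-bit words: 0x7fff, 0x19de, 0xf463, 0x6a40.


Sum all words (with carry folding):
+ 0x7fff = 0x7fff
+ 0x19de = 0x99dd
+ 0xf463 = 0x8e41
+ 0x6a40 = 0xf881
One's complement: ~0xf881
Checksum = 0x077e


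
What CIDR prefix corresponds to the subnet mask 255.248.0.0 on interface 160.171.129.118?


Binary: 11111111.11111000.00000000.00000000
Count leading 1s
Prefix: /13


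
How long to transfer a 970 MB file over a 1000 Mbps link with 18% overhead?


Effective throughput = 1000 * (1 - 18/100) = 820.0 Mbps
File size in Mb = 970 * 8 = 7760 Mb
Time = 7760 / 820.0
Time = 9.4634 seconds


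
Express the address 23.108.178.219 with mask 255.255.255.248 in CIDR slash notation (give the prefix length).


Binary: 11111111.11111111.11111111.11111000
Count leading 1s
Prefix: /29


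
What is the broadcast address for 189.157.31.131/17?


Network: 189.157.0.0/17
Host bits = 15
Set all host bits to 1:
Broadcast: 189.157.127.255


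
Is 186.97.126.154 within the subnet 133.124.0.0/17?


Subnet network: 133.124.0.0
Test IP AND mask: 186.97.0.0
No, 186.97.126.154 is not in 133.124.0.0/17


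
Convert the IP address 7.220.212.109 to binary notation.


7 = 00000111
220 = 11011100
212 = 11010100
109 = 01101101
Binary: 00000111.11011100.11010100.01101101


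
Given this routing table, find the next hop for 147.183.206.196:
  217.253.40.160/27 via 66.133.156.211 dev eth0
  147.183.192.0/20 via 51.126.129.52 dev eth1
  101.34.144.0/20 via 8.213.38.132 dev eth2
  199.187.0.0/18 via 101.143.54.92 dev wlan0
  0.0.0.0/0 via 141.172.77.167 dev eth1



Longest prefix match for 147.183.206.196:
  /27 217.253.40.160: no
  /20 147.183.192.0: MATCH
  /20 101.34.144.0: no
  /18 199.187.0.0: no
  /0 0.0.0.0: MATCH
Selected: next-hop 51.126.129.52 via eth1 (matched /20)


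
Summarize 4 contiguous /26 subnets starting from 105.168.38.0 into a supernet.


Original prefix: /26
Number of subnets: 4 = 2^2
New prefix = 26 - 2 = 24
Supernet: 105.168.38.0/24


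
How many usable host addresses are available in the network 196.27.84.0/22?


Host bits = 32 - 22 = 10
Total addresses = 2^10 = 1024
Usable = total - 2 (network and broadcast)
Usable hosts: 1022


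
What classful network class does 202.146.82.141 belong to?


First octet: 202
Binary: 11001010
110xxxxx -> Class C (192-223)
Class C, default mask 255.255.255.0 (/24)


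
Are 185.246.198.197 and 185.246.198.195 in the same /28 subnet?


Mask: 255.255.255.240
185.246.198.197 AND mask = 185.246.198.192
185.246.198.195 AND mask = 185.246.198.192
Yes, same subnet (185.246.198.192)


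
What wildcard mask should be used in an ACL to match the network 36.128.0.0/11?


Subnet mask: 255.224.0.0
Wildcard = 255.255.255.255 - subnet mask
255 - 255 = 0
255 - 224 = 31
255 - 0 = 255
255 - 0 = 255
Wildcard: 0.31.255.255


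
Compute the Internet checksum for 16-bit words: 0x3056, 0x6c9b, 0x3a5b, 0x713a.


Sum all words (with carry folding):
+ 0x3056 = 0x3056
+ 0x6c9b = 0x9cf1
+ 0x3a5b = 0xd74c
+ 0x713a = 0x4887
One's complement: ~0x4887
Checksum = 0xb778


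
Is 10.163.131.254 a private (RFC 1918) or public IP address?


RFC 1918 private ranges:
  10.0.0.0/8 (10.0.0.0 - 10.255.255.255)
  172.16.0.0/12 (172.16.0.0 - 172.31.255.255)
  192.168.0.0/16 (192.168.0.0 - 192.168.255.255)
Private (in 10.0.0.0/8)


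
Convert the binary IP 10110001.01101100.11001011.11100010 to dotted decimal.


10110001 = 177
01101100 = 108
11001011 = 203
11100010 = 226
IP: 177.108.203.226


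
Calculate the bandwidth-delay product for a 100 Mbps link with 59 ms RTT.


BDP = bandwidth * RTT
= 100 Mbps * 59 ms
= 100 * 1e6 * 59 / 1000 bits
= 5900000 bits
= 737500 bytes
= 720.2148 KB
BDP = 5900000 bits (737500 bytes)


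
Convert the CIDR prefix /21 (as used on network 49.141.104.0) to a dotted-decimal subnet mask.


/21 means 21 network bits, 11 host bits
Binary: 11111111111111111111100000000000
Mask: 255.255.248.0


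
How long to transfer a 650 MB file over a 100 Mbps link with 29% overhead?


Effective throughput = 100 * (1 - 29/100) = 71 Mbps
File size in Mb = 650 * 8 = 5200 Mb
Time = 5200 / 71
Time = 73.2394 seconds


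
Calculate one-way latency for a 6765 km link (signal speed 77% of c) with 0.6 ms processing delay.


Speed = 0.77 * 3e5 km/s = 231000 km/s
Propagation delay = 6765 / 231000 = 0.0293 s = 29.2857 ms
Processing delay = 0.6 ms
Total one-way latency = 29.8857 ms


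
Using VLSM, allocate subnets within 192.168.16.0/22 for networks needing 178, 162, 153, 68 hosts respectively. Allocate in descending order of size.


178 hosts -> /24 (254 usable): 192.168.16.0/24
162 hosts -> /24 (254 usable): 192.168.17.0/24
153 hosts -> /24 (254 usable): 192.168.18.0/24
68 hosts -> /25 (126 usable): 192.168.19.0/25
Allocation: 192.168.16.0/24 (178 hosts, 254 usable); 192.168.17.0/24 (162 hosts, 254 usable); 192.168.18.0/24 (153 hosts, 254 usable); 192.168.19.0/25 (68 hosts, 126 usable)


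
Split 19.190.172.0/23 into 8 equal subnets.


New prefix = 23 + 3 = 26
Each subnet has 64 addresses
  19.190.172.0/26
  19.190.172.64/26
  19.190.172.128/26
  19.190.172.192/26
  19.190.173.0/26
  19.190.173.64/26
  19.190.173.128/26
  19.190.173.192/26
Subnets: 19.190.172.0/26, 19.190.172.64/26, 19.190.172.128/26, 19.190.172.192/26, 19.190.173.0/26, 19.190.173.64/26, 19.190.173.128/26, 19.190.173.192/26


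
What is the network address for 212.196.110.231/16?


IP:   11010100.11000100.01101110.11100111
Mask: 11111111.11111111.00000000.00000000
AND operation:
Net:  11010100.11000100.00000000.00000000
Network: 212.196.0.0/16


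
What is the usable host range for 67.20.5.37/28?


Network: 67.20.5.32
Broadcast: 67.20.5.47
First usable = network + 1
Last usable = broadcast - 1
Range: 67.20.5.33 to 67.20.5.46


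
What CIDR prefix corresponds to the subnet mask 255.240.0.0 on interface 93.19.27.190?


Binary: 11111111.11110000.00000000.00000000
Count leading 1s
Prefix: /12


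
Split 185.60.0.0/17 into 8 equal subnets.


New prefix = 17 + 3 = 20
Each subnet has 4096 addresses
  185.60.0.0/20
  185.60.16.0/20
  185.60.32.0/20
  185.60.48.0/20
  185.60.64.0/20
  185.60.80.0/20
  185.60.96.0/20
  185.60.112.0/20
Subnets: 185.60.0.0/20, 185.60.16.0/20, 185.60.32.0/20, 185.60.48.0/20, 185.60.64.0/20, 185.60.80.0/20, 185.60.96.0/20, 185.60.112.0/20


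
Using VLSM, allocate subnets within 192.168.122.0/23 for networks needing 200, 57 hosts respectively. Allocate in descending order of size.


200 hosts -> /24 (254 usable): 192.168.122.0/24
57 hosts -> /26 (62 usable): 192.168.123.0/26
Allocation: 192.168.122.0/24 (200 hosts, 254 usable); 192.168.123.0/26 (57 hosts, 62 usable)


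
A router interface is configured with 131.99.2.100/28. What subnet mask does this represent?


/28 means 28 network bits, 4 host bits
Binary: 11111111111111111111111111110000
Mask: 255.255.255.240


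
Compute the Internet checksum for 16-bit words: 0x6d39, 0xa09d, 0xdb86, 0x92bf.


Sum all words (with carry folding):
+ 0x6d39 = 0x6d39
+ 0xa09d = 0x0dd7
+ 0xdb86 = 0xe95d
+ 0x92bf = 0x7c1d
One's complement: ~0x7c1d
Checksum = 0x83e2


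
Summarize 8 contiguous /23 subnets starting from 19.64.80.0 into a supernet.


Original prefix: /23
Number of subnets: 8 = 2^3
New prefix = 23 - 3 = 20
Supernet: 19.64.80.0/20


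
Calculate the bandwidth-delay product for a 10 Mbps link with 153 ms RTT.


BDP = bandwidth * RTT
= 10 Mbps * 153 ms
= 10 * 1e6 * 153 / 1000 bits
= 1530000 bits
= 191250 bytes
= 186.7676 KB
BDP = 1530000 bits (191250 bytes)


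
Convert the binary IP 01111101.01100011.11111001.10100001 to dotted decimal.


01111101 = 125
01100011 = 99
11111001 = 249
10100001 = 161
IP: 125.99.249.161


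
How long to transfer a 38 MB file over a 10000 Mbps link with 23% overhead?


Effective throughput = 10000 * (1 - 23/100) = 7700 Mbps
File size in Mb = 38 * 8 = 304 Mb
Time = 304 / 7700
Time = 0.0395 seconds


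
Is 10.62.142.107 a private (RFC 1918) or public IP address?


RFC 1918 private ranges:
  10.0.0.0/8 (10.0.0.0 - 10.255.255.255)
  172.16.0.0/12 (172.16.0.0 - 172.31.255.255)
  192.168.0.0/16 (192.168.0.0 - 192.168.255.255)
Private (in 10.0.0.0/8)


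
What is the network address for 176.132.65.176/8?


IP:   10110000.10000100.01000001.10110000
Mask: 11111111.00000000.00000000.00000000
AND operation:
Net:  10110000.00000000.00000000.00000000
Network: 176.0.0.0/8


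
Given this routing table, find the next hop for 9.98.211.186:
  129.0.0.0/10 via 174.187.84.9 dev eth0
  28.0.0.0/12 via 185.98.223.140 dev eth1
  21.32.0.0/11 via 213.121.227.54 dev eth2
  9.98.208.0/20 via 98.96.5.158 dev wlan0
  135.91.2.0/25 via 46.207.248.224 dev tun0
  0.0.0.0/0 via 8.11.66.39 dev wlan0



Longest prefix match for 9.98.211.186:
  /10 129.0.0.0: no
  /12 28.0.0.0: no
  /11 21.32.0.0: no
  /20 9.98.208.0: MATCH
  /25 135.91.2.0: no
  /0 0.0.0.0: MATCH
Selected: next-hop 98.96.5.158 via wlan0 (matched /20)


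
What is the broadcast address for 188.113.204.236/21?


Network: 188.113.200.0/21
Host bits = 11
Set all host bits to 1:
Broadcast: 188.113.207.255


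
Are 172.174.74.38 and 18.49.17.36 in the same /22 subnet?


Mask: 255.255.252.0
172.174.74.38 AND mask = 172.174.72.0
18.49.17.36 AND mask = 18.49.16.0
No, different subnets (172.174.72.0 vs 18.49.16.0)


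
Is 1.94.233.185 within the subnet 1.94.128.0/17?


Subnet network: 1.94.128.0
Test IP AND mask: 1.94.128.0
Yes, 1.94.233.185 is in 1.94.128.0/17


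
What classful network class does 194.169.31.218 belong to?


First octet: 194
Binary: 11000010
110xxxxx -> Class C (192-223)
Class C, default mask 255.255.255.0 (/24)


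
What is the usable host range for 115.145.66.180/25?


Network: 115.145.66.128
Broadcast: 115.145.66.255
First usable = network + 1
Last usable = broadcast - 1
Range: 115.145.66.129 to 115.145.66.254


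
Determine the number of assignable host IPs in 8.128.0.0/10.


Host bits = 32 - 10 = 22
Total addresses = 2^22 = 4194304
Usable = total - 2 (network and broadcast)
Usable hosts: 4194302


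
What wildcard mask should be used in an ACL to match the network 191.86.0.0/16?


Subnet mask: 255.255.0.0
Wildcard = 255.255.255.255 - subnet mask
255 - 255 = 0
255 - 255 = 0
255 - 0 = 255
255 - 0 = 255
Wildcard: 0.0.255.255


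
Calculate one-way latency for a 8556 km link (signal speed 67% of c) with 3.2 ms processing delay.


Speed = 0.67 * 3e5 km/s = 201000 km/s
Propagation delay = 8556 / 201000 = 0.0426 s = 42.5672 ms
Processing delay = 3.2 ms
Total one-way latency = 45.7672 ms


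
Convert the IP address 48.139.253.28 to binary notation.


48 = 00110000
139 = 10001011
253 = 11111101
28 = 00011100
Binary: 00110000.10001011.11111101.00011100


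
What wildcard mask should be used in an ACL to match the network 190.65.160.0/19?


Subnet mask: 255.255.224.0
Wildcard = 255.255.255.255 - subnet mask
255 - 255 = 0
255 - 255 = 0
255 - 224 = 31
255 - 0 = 255
Wildcard: 0.0.31.255


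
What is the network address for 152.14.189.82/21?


IP:   10011000.00001110.10111101.01010010
Mask: 11111111.11111111.11111000.00000000
AND operation:
Net:  10011000.00001110.10111000.00000000
Network: 152.14.184.0/21


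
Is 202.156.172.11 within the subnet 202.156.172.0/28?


Subnet network: 202.156.172.0
Test IP AND mask: 202.156.172.0
Yes, 202.156.172.11 is in 202.156.172.0/28


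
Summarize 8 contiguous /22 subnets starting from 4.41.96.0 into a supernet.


Original prefix: /22
Number of subnets: 8 = 2^3
New prefix = 22 - 3 = 19
Supernet: 4.41.96.0/19


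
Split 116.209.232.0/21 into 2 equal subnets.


New prefix = 21 + 1 = 22
Each subnet has 1024 addresses
  116.209.232.0/22
  116.209.236.0/22
Subnets: 116.209.232.0/22, 116.209.236.0/22


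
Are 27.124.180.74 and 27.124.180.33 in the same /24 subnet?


Mask: 255.255.255.0
27.124.180.74 AND mask = 27.124.180.0
27.124.180.33 AND mask = 27.124.180.0
Yes, same subnet (27.124.180.0)


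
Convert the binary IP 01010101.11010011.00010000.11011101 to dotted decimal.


01010101 = 85
11010011 = 211
00010000 = 16
11011101 = 221
IP: 85.211.16.221


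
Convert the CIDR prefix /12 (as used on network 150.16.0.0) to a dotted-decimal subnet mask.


/12 means 12 network bits, 20 host bits
Binary: 11111111111100000000000000000000
Mask: 255.240.0.0


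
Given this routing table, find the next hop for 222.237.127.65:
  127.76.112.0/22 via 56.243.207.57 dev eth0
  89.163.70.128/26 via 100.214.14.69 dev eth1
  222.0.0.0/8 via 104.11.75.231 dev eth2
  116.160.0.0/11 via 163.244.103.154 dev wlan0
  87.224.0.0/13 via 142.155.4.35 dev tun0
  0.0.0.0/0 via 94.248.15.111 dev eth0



Longest prefix match for 222.237.127.65:
  /22 127.76.112.0: no
  /26 89.163.70.128: no
  /8 222.0.0.0: MATCH
  /11 116.160.0.0: no
  /13 87.224.0.0: no
  /0 0.0.0.0: MATCH
Selected: next-hop 104.11.75.231 via eth2 (matched /8)


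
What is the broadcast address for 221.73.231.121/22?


Network: 221.73.228.0/22
Host bits = 10
Set all host bits to 1:
Broadcast: 221.73.231.255


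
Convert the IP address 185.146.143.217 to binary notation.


185 = 10111001
146 = 10010010
143 = 10001111
217 = 11011001
Binary: 10111001.10010010.10001111.11011001


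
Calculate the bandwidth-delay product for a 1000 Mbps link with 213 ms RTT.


BDP = bandwidth * RTT
= 1000 Mbps * 213 ms
= 1000 * 1e6 * 213 / 1000 bits
= 213000000 bits
= 26625000 bytes
= 26000.9766 KB
BDP = 213000000 bits (26625000 bytes)


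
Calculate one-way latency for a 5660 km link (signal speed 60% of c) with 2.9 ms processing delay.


Speed = 0.6 * 3e5 km/s = 180000 km/s
Propagation delay = 5660 / 180000 = 0.0314 s = 31.4444 ms
Processing delay = 2.9 ms
Total one-way latency = 34.3444 ms


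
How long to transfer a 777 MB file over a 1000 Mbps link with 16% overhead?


Effective throughput = 1000 * (1 - 16/100) = 840 Mbps
File size in Mb = 777 * 8 = 6216 Mb
Time = 6216 / 840
Time = 7.4 seconds


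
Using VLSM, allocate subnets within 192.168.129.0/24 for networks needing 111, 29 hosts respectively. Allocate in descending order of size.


111 hosts -> /25 (126 usable): 192.168.129.0/25
29 hosts -> /27 (30 usable): 192.168.129.128/27
Allocation: 192.168.129.0/25 (111 hosts, 126 usable); 192.168.129.128/27 (29 hosts, 30 usable)


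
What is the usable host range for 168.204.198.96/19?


Network: 168.204.192.0
Broadcast: 168.204.223.255
First usable = network + 1
Last usable = broadcast - 1
Range: 168.204.192.1 to 168.204.223.254


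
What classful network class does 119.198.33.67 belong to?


First octet: 119
Binary: 01110111
0xxxxxxx -> Class A (1-126)
Class A, default mask 255.0.0.0 (/8)


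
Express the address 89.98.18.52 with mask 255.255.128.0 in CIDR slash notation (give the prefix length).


Binary: 11111111.11111111.10000000.00000000
Count leading 1s
Prefix: /17


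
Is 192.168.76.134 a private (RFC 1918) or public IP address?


RFC 1918 private ranges:
  10.0.0.0/8 (10.0.0.0 - 10.255.255.255)
  172.16.0.0/12 (172.16.0.0 - 172.31.255.255)
  192.168.0.0/16 (192.168.0.0 - 192.168.255.255)
Private (in 192.168.0.0/16)


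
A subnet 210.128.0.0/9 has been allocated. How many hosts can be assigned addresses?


Host bits = 32 - 9 = 23
Total addresses = 2^23 = 8388608
Usable = total - 2 (network and broadcast)
Usable hosts: 8388606


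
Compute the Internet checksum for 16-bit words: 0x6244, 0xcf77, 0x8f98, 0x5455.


Sum all words (with carry folding):
+ 0x6244 = 0x6244
+ 0xcf77 = 0x31bc
+ 0x8f98 = 0xc154
+ 0x5455 = 0x15aa
One's complement: ~0x15aa
Checksum = 0xea55


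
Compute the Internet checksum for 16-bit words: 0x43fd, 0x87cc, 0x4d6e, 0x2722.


Sum all words (with carry folding):
+ 0x43fd = 0x43fd
+ 0x87cc = 0xcbc9
+ 0x4d6e = 0x1938
+ 0x2722 = 0x405a
One's complement: ~0x405a
Checksum = 0xbfa5


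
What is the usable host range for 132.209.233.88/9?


Network: 132.128.0.0
Broadcast: 132.255.255.255
First usable = network + 1
Last usable = broadcast - 1
Range: 132.128.0.1 to 132.255.255.254


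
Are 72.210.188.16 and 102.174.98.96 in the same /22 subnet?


Mask: 255.255.252.0
72.210.188.16 AND mask = 72.210.188.0
102.174.98.96 AND mask = 102.174.96.0
No, different subnets (72.210.188.0 vs 102.174.96.0)


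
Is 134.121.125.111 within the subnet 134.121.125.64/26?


Subnet network: 134.121.125.64
Test IP AND mask: 134.121.125.64
Yes, 134.121.125.111 is in 134.121.125.64/26


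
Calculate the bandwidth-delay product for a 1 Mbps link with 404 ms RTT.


BDP = bandwidth * RTT
= 1 Mbps * 404 ms
= 1 * 1e6 * 404 / 1000 bits
= 404000 bits
= 50500 bytes
= 49.3164 KB
BDP = 404000 bits (50500 bytes)


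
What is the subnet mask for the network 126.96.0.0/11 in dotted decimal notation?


/11 means 11 network bits, 21 host bits
Binary: 11111111111000000000000000000000
Mask: 255.224.0.0


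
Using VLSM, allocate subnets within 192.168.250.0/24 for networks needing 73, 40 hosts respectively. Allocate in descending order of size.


73 hosts -> /25 (126 usable): 192.168.250.0/25
40 hosts -> /26 (62 usable): 192.168.250.128/26
Allocation: 192.168.250.0/25 (73 hosts, 126 usable); 192.168.250.128/26 (40 hosts, 62 usable)


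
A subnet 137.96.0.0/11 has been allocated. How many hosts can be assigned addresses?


Host bits = 32 - 11 = 21
Total addresses = 2^21 = 2097152
Usable = total - 2 (network and broadcast)
Usable hosts: 2097150


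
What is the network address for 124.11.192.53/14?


IP:   01111100.00001011.11000000.00110101
Mask: 11111111.11111100.00000000.00000000
AND operation:
Net:  01111100.00001000.00000000.00000000
Network: 124.8.0.0/14


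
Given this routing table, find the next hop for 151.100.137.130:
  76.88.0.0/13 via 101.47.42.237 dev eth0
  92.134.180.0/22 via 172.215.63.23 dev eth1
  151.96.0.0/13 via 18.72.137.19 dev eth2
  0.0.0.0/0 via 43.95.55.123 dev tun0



Longest prefix match for 151.100.137.130:
  /13 76.88.0.0: no
  /22 92.134.180.0: no
  /13 151.96.0.0: MATCH
  /0 0.0.0.0: MATCH
Selected: next-hop 18.72.137.19 via eth2 (matched /13)


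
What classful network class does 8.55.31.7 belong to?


First octet: 8
Binary: 00001000
0xxxxxxx -> Class A (1-126)
Class A, default mask 255.0.0.0 (/8)


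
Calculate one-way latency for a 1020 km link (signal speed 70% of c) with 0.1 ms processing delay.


Speed = 0.7 * 3e5 km/s = 210000 km/s
Propagation delay = 1020 / 210000 = 0.0049 s = 4.8571 ms
Processing delay = 0.1 ms
Total one-way latency = 4.9571 ms


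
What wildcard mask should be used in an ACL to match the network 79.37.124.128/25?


Subnet mask: 255.255.255.128
Wildcard = 255.255.255.255 - subnet mask
255 - 255 = 0
255 - 255 = 0
255 - 255 = 0
255 - 128 = 127
Wildcard: 0.0.0.127


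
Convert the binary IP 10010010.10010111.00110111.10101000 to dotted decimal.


10010010 = 146
10010111 = 151
00110111 = 55
10101000 = 168
IP: 146.151.55.168


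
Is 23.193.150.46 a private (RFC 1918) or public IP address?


RFC 1918 private ranges:
  10.0.0.0/8 (10.0.0.0 - 10.255.255.255)
  172.16.0.0/12 (172.16.0.0 - 172.31.255.255)
  192.168.0.0/16 (192.168.0.0 - 192.168.255.255)
Public (not in any RFC 1918 range)


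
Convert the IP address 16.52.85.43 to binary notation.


16 = 00010000
52 = 00110100
85 = 01010101
43 = 00101011
Binary: 00010000.00110100.01010101.00101011


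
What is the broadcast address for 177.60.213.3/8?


Network: 177.0.0.0/8
Host bits = 24
Set all host bits to 1:
Broadcast: 177.255.255.255


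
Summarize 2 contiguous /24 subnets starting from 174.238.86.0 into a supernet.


Original prefix: /24
Number of subnets: 2 = 2^1
New prefix = 24 - 1 = 23
Supernet: 174.238.86.0/23


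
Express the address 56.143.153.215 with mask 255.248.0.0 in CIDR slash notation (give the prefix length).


Binary: 11111111.11111000.00000000.00000000
Count leading 1s
Prefix: /13


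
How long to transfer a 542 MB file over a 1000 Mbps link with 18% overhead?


Effective throughput = 1000 * (1 - 18/100) = 820.0 Mbps
File size in Mb = 542 * 8 = 4336 Mb
Time = 4336 / 820.0
Time = 5.2878 seconds


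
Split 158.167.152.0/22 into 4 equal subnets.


New prefix = 22 + 2 = 24
Each subnet has 256 addresses
  158.167.152.0/24
  158.167.153.0/24
  158.167.154.0/24
  158.167.155.0/24
Subnets: 158.167.152.0/24, 158.167.153.0/24, 158.167.154.0/24, 158.167.155.0/24


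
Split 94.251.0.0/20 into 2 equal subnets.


New prefix = 20 + 1 = 21
Each subnet has 2048 addresses
  94.251.0.0/21
  94.251.8.0/21
Subnets: 94.251.0.0/21, 94.251.8.0/21


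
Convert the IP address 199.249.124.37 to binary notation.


199 = 11000111
249 = 11111001
124 = 01111100
37 = 00100101
Binary: 11000111.11111001.01111100.00100101


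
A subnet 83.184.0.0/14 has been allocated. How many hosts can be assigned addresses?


Host bits = 32 - 14 = 18
Total addresses = 2^18 = 262144
Usable = total - 2 (network and broadcast)
Usable hosts: 262142


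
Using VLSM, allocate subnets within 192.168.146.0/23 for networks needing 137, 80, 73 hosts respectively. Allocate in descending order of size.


137 hosts -> /24 (254 usable): 192.168.146.0/24
80 hosts -> /25 (126 usable): 192.168.147.0/25
73 hosts -> /25 (126 usable): 192.168.147.128/25
Allocation: 192.168.146.0/24 (137 hosts, 254 usable); 192.168.147.0/25 (80 hosts, 126 usable); 192.168.147.128/25 (73 hosts, 126 usable)


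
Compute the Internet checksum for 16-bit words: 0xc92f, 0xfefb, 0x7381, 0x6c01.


Sum all words (with carry folding):
+ 0xc92f = 0xc92f
+ 0xfefb = 0xc82b
+ 0x7381 = 0x3bad
+ 0x6c01 = 0xa7ae
One's complement: ~0xa7ae
Checksum = 0x5851


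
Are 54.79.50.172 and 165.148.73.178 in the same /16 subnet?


Mask: 255.255.0.0
54.79.50.172 AND mask = 54.79.0.0
165.148.73.178 AND mask = 165.148.0.0
No, different subnets (54.79.0.0 vs 165.148.0.0)


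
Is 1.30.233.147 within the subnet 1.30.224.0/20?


Subnet network: 1.30.224.0
Test IP AND mask: 1.30.224.0
Yes, 1.30.233.147 is in 1.30.224.0/20


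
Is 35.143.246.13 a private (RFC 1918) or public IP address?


RFC 1918 private ranges:
  10.0.0.0/8 (10.0.0.0 - 10.255.255.255)
  172.16.0.0/12 (172.16.0.0 - 172.31.255.255)
  192.168.0.0/16 (192.168.0.0 - 192.168.255.255)
Public (not in any RFC 1918 range)


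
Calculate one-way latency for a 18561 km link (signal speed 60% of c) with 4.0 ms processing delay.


Speed = 0.6 * 3e5 km/s = 180000 km/s
Propagation delay = 18561 / 180000 = 0.1031 s = 103.1167 ms
Processing delay = 4.0 ms
Total one-way latency = 107.1167 ms


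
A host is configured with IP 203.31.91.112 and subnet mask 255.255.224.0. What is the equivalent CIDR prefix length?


Binary: 11111111.11111111.11100000.00000000
Count leading 1s
Prefix: /19


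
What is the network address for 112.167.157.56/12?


IP:   01110000.10100111.10011101.00111000
Mask: 11111111.11110000.00000000.00000000
AND operation:
Net:  01110000.10100000.00000000.00000000
Network: 112.160.0.0/12


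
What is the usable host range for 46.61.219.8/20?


Network: 46.61.208.0
Broadcast: 46.61.223.255
First usable = network + 1
Last usable = broadcast - 1
Range: 46.61.208.1 to 46.61.223.254


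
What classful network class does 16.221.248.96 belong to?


First octet: 16
Binary: 00010000
0xxxxxxx -> Class A (1-126)
Class A, default mask 255.0.0.0 (/8)


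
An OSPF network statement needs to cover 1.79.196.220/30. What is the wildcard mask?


Subnet mask: 255.255.255.252
Wildcard = 255.255.255.255 - subnet mask
255 - 255 = 0
255 - 255 = 0
255 - 255 = 0
255 - 252 = 3
Wildcard: 0.0.0.3


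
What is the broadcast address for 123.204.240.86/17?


Network: 123.204.128.0/17
Host bits = 15
Set all host bits to 1:
Broadcast: 123.204.255.255


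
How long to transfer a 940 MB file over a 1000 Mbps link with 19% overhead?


Effective throughput = 1000 * (1 - 19/100) = 810 Mbps
File size in Mb = 940 * 8 = 7520 Mb
Time = 7520 / 810
Time = 9.284 seconds


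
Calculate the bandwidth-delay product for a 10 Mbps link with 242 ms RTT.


BDP = bandwidth * RTT
= 10 Mbps * 242 ms
= 10 * 1e6 * 242 / 1000 bits
= 2420000 bits
= 302500 bytes
= 295.4102 KB
BDP = 2420000 bits (302500 bytes)


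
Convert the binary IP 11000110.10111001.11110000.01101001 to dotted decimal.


11000110 = 198
10111001 = 185
11110000 = 240
01101001 = 105
IP: 198.185.240.105


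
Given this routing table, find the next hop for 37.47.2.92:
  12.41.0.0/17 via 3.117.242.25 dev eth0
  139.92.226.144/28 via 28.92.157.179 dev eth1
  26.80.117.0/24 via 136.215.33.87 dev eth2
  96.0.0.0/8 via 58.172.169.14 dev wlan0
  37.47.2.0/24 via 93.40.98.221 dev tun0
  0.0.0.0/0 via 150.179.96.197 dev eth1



Longest prefix match for 37.47.2.92:
  /17 12.41.0.0: no
  /28 139.92.226.144: no
  /24 26.80.117.0: no
  /8 96.0.0.0: no
  /24 37.47.2.0: MATCH
  /0 0.0.0.0: MATCH
Selected: next-hop 93.40.98.221 via tun0 (matched /24)


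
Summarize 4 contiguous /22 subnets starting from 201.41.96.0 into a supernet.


Original prefix: /22
Number of subnets: 4 = 2^2
New prefix = 22 - 2 = 20
Supernet: 201.41.96.0/20


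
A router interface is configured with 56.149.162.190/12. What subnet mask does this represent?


/12 means 12 network bits, 20 host bits
Binary: 11111111111100000000000000000000
Mask: 255.240.0.0


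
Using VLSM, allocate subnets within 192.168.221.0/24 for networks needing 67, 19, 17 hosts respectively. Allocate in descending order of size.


67 hosts -> /25 (126 usable): 192.168.221.0/25
19 hosts -> /27 (30 usable): 192.168.221.128/27
17 hosts -> /27 (30 usable): 192.168.221.160/27
Allocation: 192.168.221.0/25 (67 hosts, 126 usable); 192.168.221.128/27 (19 hosts, 30 usable); 192.168.221.160/27 (17 hosts, 30 usable)


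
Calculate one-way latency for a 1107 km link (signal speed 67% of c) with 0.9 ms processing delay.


Speed = 0.67 * 3e5 km/s = 201000 km/s
Propagation delay = 1107 / 201000 = 0.0055 s = 5.5075 ms
Processing delay = 0.9 ms
Total one-way latency = 6.4075 ms


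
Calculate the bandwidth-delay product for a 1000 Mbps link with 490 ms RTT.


BDP = bandwidth * RTT
= 1000 Mbps * 490 ms
= 1000 * 1e6 * 490 / 1000 bits
= 490000000 bits
= 61250000 bytes
= 59814.4531 KB
BDP = 490000000 bits (61250000 bytes)


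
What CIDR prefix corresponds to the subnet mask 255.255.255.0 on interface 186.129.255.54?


Binary: 11111111.11111111.11111111.00000000
Count leading 1s
Prefix: /24


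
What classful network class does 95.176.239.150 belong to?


First octet: 95
Binary: 01011111
0xxxxxxx -> Class A (1-126)
Class A, default mask 255.0.0.0 (/8)


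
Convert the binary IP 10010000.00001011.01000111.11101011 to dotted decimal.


10010000 = 144
00001011 = 11
01000111 = 71
11101011 = 235
IP: 144.11.71.235


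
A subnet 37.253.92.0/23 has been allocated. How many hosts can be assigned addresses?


Host bits = 32 - 23 = 9
Total addresses = 2^9 = 512
Usable = total - 2 (network and broadcast)
Usable hosts: 510


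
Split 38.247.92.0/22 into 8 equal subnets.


New prefix = 22 + 3 = 25
Each subnet has 128 addresses
  38.247.92.0/25
  38.247.92.128/25
  38.247.93.0/25
  38.247.93.128/25
  38.247.94.0/25
  38.247.94.128/25
  38.247.95.0/25
  38.247.95.128/25
Subnets: 38.247.92.0/25, 38.247.92.128/25, 38.247.93.0/25, 38.247.93.128/25, 38.247.94.0/25, 38.247.94.128/25, 38.247.95.0/25, 38.247.95.128/25


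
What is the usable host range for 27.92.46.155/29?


Network: 27.92.46.152
Broadcast: 27.92.46.159
First usable = network + 1
Last usable = broadcast - 1
Range: 27.92.46.153 to 27.92.46.158


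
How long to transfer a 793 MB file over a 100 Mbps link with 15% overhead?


Effective throughput = 100 * (1 - 15/100) = 85 Mbps
File size in Mb = 793 * 8 = 6344 Mb
Time = 6344 / 85
Time = 74.6353 seconds


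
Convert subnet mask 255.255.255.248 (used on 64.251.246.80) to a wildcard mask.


Subnet mask: 255.255.255.248
Wildcard = 255.255.255.255 - subnet mask
255 - 255 = 0
255 - 255 = 0
255 - 255 = 0
255 - 248 = 7
Wildcard: 0.0.0.7


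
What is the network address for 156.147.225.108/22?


IP:   10011100.10010011.11100001.01101100
Mask: 11111111.11111111.11111100.00000000
AND operation:
Net:  10011100.10010011.11100000.00000000
Network: 156.147.224.0/22


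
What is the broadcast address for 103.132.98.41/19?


Network: 103.132.96.0/19
Host bits = 13
Set all host bits to 1:
Broadcast: 103.132.127.255


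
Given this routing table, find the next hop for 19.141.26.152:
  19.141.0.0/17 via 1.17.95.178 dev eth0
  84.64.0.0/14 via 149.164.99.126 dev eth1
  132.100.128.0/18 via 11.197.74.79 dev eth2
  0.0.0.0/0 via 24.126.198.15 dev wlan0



Longest prefix match for 19.141.26.152:
  /17 19.141.0.0: MATCH
  /14 84.64.0.0: no
  /18 132.100.128.0: no
  /0 0.0.0.0: MATCH
Selected: next-hop 1.17.95.178 via eth0 (matched /17)


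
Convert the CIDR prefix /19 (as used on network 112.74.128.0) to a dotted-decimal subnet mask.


/19 means 19 network bits, 13 host bits
Binary: 11111111111111111110000000000000
Mask: 255.255.224.0


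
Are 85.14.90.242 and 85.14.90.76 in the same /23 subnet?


Mask: 255.255.254.0
85.14.90.242 AND mask = 85.14.90.0
85.14.90.76 AND mask = 85.14.90.0
Yes, same subnet (85.14.90.0)


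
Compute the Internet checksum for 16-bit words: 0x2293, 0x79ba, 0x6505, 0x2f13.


Sum all words (with carry folding):
+ 0x2293 = 0x2293
+ 0x79ba = 0x9c4d
+ 0x6505 = 0x0153
+ 0x2f13 = 0x3066
One's complement: ~0x3066
Checksum = 0xcf99


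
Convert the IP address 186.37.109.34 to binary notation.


186 = 10111010
37 = 00100101
109 = 01101101
34 = 00100010
Binary: 10111010.00100101.01101101.00100010


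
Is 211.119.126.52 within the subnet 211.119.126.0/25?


Subnet network: 211.119.126.0
Test IP AND mask: 211.119.126.0
Yes, 211.119.126.52 is in 211.119.126.0/25


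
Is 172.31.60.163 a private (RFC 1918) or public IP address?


RFC 1918 private ranges:
  10.0.0.0/8 (10.0.0.0 - 10.255.255.255)
  172.16.0.0/12 (172.16.0.0 - 172.31.255.255)
  192.168.0.0/16 (192.168.0.0 - 192.168.255.255)
Private (in 172.16.0.0/12)


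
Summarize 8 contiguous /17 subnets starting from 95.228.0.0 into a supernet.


Original prefix: /17
Number of subnets: 8 = 2^3
New prefix = 17 - 3 = 14
Supernet: 95.228.0.0/14


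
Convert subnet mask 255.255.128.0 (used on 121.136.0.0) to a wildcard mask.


Subnet mask: 255.255.128.0
Wildcard = 255.255.255.255 - subnet mask
255 - 255 = 0
255 - 255 = 0
255 - 128 = 127
255 - 0 = 255
Wildcard: 0.0.127.255


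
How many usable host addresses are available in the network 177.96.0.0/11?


Host bits = 32 - 11 = 21
Total addresses = 2^21 = 2097152
Usable = total - 2 (network and broadcast)
Usable hosts: 2097150


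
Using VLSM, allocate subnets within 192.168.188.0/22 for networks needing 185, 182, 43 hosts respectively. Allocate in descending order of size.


185 hosts -> /24 (254 usable): 192.168.188.0/24
182 hosts -> /24 (254 usable): 192.168.189.0/24
43 hosts -> /26 (62 usable): 192.168.190.0/26
Allocation: 192.168.188.0/24 (185 hosts, 254 usable); 192.168.189.0/24 (182 hosts, 254 usable); 192.168.190.0/26 (43 hosts, 62 usable)


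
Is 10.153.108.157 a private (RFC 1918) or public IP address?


RFC 1918 private ranges:
  10.0.0.0/8 (10.0.0.0 - 10.255.255.255)
  172.16.0.0/12 (172.16.0.0 - 172.31.255.255)
  192.168.0.0/16 (192.168.0.0 - 192.168.255.255)
Private (in 10.0.0.0/8)


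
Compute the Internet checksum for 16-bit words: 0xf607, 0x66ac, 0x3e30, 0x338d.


Sum all words (with carry folding):
+ 0xf607 = 0xf607
+ 0x66ac = 0x5cb4
+ 0x3e30 = 0x9ae4
+ 0x338d = 0xce71
One's complement: ~0xce71
Checksum = 0x318e


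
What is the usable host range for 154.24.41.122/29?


Network: 154.24.41.120
Broadcast: 154.24.41.127
First usable = network + 1
Last usable = broadcast - 1
Range: 154.24.41.121 to 154.24.41.126


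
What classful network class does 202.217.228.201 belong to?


First octet: 202
Binary: 11001010
110xxxxx -> Class C (192-223)
Class C, default mask 255.255.255.0 (/24)


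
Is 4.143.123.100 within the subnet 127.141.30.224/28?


Subnet network: 127.141.30.224
Test IP AND mask: 4.143.123.96
No, 4.143.123.100 is not in 127.141.30.224/28


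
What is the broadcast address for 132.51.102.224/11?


Network: 132.32.0.0/11
Host bits = 21
Set all host bits to 1:
Broadcast: 132.63.255.255


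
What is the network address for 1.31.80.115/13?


IP:   00000001.00011111.01010000.01110011
Mask: 11111111.11111000.00000000.00000000
AND operation:
Net:  00000001.00011000.00000000.00000000
Network: 1.24.0.0/13


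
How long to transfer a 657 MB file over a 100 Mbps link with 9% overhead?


Effective throughput = 100 * (1 - 9/100) = 91 Mbps
File size in Mb = 657 * 8 = 5256 Mb
Time = 5256 / 91
Time = 57.7582 seconds


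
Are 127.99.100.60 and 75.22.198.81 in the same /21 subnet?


Mask: 255.255.248.0
127.99.100.60 AND mask = 127.99.96.0
75.22.198.81 AND mask = 75.22.192.0
No, different subnets (127.99.96.0 vs 75.22.192.0)


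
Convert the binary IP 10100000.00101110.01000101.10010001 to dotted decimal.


10100000 = 160
00101110 = 46
01000101 = 69
10010001 = 145
IP: 160.46.69.145


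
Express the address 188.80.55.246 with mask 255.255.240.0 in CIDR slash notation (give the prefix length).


Binary: 11111111.11111111.11110000.00000000
Count leading 1s
Prefix: /20


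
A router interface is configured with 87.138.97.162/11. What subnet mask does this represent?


/11 means 11 network bits, 21 host bits
Binary: 11111111111000000000000000000000
Mask: 255.224.0.0


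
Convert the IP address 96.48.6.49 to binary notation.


96 = 01100000
48 = 00110000
6 = 00000110
49 = 00110001
Binary: 01100000.00110000.00000110.00110001


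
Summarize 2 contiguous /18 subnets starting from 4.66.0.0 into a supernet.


Original prefix: /18
Number of subnets: 2 = 2^1
New prefix = 18 - 1 = 17
Supernet: 4.66.0.0/17


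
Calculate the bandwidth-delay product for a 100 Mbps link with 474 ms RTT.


BDP = bandwidth * RTT
= 100 Mbps * 474 ms
= 100 * 1e6 * 474 / 1000 bits
= 47400000 bits
= 5925000 bytes
= 5786.1328 KB
BDP = 47400000 bits (5925000 bytes)


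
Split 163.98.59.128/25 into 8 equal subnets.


New prefix = 25 + 3 = 28
Each subnet has 16 addresses
  163.98.59.128/28
  163.98.59.144/28
  163.98.59.160/28
  163.98.59.176/28
  163.98.59.192/28
  163.98.59.208/28
  163.98.59.224/28
  163.98.59.240/28
Subnets: 163.98.59.128/28, 163.98.59.144/28, 163.98.59.160/28, 163.98.59.176/28, 163.98.59.192/28, 163.98.59.208/28, 163.98.59.224/28, 163.98.59.240/28


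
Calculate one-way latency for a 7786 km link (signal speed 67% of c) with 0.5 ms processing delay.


Speed = 0.67 * 3e5 km/s = 201000 km/s
Propagation delay = 7786 / 201000 = 0.0387 s = 38.7363 ms
Processing delay = 0.5 ms
Total one-way latency = 39.2363 ms


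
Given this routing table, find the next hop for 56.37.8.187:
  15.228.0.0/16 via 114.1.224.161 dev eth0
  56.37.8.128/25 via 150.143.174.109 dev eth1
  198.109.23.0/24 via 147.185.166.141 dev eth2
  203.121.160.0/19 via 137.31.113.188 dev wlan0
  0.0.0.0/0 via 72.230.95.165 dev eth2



Longest prefix match for 56.37.8.187:
  /16 15.228.0.0: no
  /25 56.37.8.128: MATCH
  /24 198.109.23.0: no
  /19 203.121.160.0: no
  /0 0.0.0.0: MATCH
Selected: next-hop 150.143.174.109 via eth1 (matched /25)


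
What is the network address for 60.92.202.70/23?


IP:   00111100.01011100.11001010.01000110
Mask: 11111111.11111111.11111110.00000000
AND operation:
Net:  00111100.01011100.11001010.00000000
Network: 60.92.202.0/23


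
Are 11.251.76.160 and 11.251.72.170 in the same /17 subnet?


Mask: 255.255.128.0
11.251.76.160 AND mask = 11.251.0.0
11.251.72.170 AND mask = 11.251.0.0
Yes, same subnet (11.251.0.0)


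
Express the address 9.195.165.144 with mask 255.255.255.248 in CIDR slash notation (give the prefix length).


Binary: 11111111.11111111.11111111.11111000
Count leading 1s
Prefix: /29


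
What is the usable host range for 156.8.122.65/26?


Network: 156.8.122.64
Broadcast: 156.8.122.127
First usable = network + 1
Last usable = broadcast - 1
Range: 156.8.122.65 to 156.8.122.126


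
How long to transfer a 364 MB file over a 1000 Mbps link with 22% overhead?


Effective throughput = 1000 * (1 - 22/100) = 780 Mbps
File size in Mb = 364 * 8 = 2912 Mb
Time = 2912 / 780
Time = 3.7333 seconds


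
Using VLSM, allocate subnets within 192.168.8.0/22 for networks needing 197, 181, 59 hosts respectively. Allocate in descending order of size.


197 hosts -> /24 (254 usable): 192.168.8.0/24
181 hosts -> /24 (254 usable): 192.168.9.0/24
59 hosts -> /26 (62 usable): 192.168.10.0/26
Allocation: 192.168.8.0/24 (197 hosts, 254 usable); 192.168.9.0/24 (181 hosts, 254 usable); 192.168.10.0/26 (59 hosts, 62 usable)
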